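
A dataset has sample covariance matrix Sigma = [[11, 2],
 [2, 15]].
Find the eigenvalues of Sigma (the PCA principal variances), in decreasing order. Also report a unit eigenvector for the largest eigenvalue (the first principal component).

Step 1 — characteristic polynomial of 2×2 Sigma:
  det(Sigma - λI) = λ² - trace · λ + det = 0.
  trace = 11 + 15 = 26, det = 11·15 - (2)² = 161.
Step 2 — discriminant:
  Δ = trace² - 4·det = 676 - 644 = 32.
Step 3 — eigenvalues:
  λ = (trace ± √Δ)/2 = (26 ± 5.6569)/2,
  λ_1 = 15.8284,  λ_2 = 10.1716.

Step 4 — unit eigenvector for λ_1: solve (Sigma - λ_1 I)v = 0. First row:
  (11 - 15.8284)·v_x + (2)·v_y = 0, i.e. (-4.8284)·v_x + (2)·v_y = 0,
  so v ∝ (b, λ_1 - a) = (2, 4.8284) = u.
  ||u|| = √((2)² + (4.8284)²) = √(27.3137) ≈ 5.2263,
  v_1 = u/||u|| ≈ (0.3827, 0.9239) (||v_1|| = 1).

λ_1 = 15.8284,  λ_2 = 10.1716;  v_1 ≈ (0.3827, 0.9239)


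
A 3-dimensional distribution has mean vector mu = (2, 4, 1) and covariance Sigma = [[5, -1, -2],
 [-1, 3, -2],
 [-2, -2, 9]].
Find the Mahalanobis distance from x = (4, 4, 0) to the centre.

Step 1 — centre the observation: (x - mu) = (2, 0, -1).

Step 2 — invert Sigma (cofactor / det for 3×3, or solve directly):
  Sigma^{-1} = [[0.2674, 0.1512, 0.093],
 [0.1512, 0.4767, 0.1395],
 [0.093, 0.1395, 0.1628]].

Step 3 — form the quadratic (x - mu)^T · Sigma^{-1} · (x - mu):
  Sigma^{-1} · (x - mu) = (0.4419, 0.1628, 0.0233).
  (x - mu)^T · [Sigma^{-1} · (x - mu)] = (2)·(0.4419) + (0)·(0.1628) + (-1)·(0.0233) = 0.8605.

Step 4 — take square root: d = √(0.8605) ≈ 0.9276.

d(x, mu) = √(0.8605) ≈ 0.9276


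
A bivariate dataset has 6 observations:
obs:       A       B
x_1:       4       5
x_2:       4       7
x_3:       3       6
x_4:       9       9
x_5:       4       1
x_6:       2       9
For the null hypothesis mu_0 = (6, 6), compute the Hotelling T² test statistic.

Step 1 — sample mean vector:
  mean(A) = (4 + 4 + 3 + 9 + 4 + 2) / 6 = 26/6 = 4.3333
  mean(B) = (5 + 7 + 6 + 9 + 1 + 9) / 6 = 37/6 = 6.1667
  x̄ = (4.3333, 6.1667),  deviation x̄ - mu_0 = (4.3333, 6.1667) - (6, 6) = (-1.6667, 0.1667).

Step 2 — sample covariance matrix, S[i,j] = (1/(n-1)) · Σ_k (x_{k,i} - mean_i) · (x_{k,j} - mean_j), divisor n-1 = 5:
  S[A,A] = ((-0.3333)·(-0.3333) + (-0.3333)·(-0.3333) + (-1.3333)·(-1.3333) + (4.6667)·(4.6667) + (-0.3333)·(-0.3333) + (-2.3333)·(-2.3333)) / 5 = 29.3333/5 = 5.8667
  S[A,B] = ((-0.3333)·(-1.1667) + (-0.3333)·(0.8333) + (-1.3333)·(-0.1667) + (4.6667)·(2.8333) + (-0.3333)·(-5.1667) + (-2.3333)·(2.8333)) / 5 = 8.6667/5 = 1.7333
  S[B,B] = ((-1.1667)·(-1.1667) + (0.8333)·(0.8333) + (-0.1667)·(-0.1667) + (2.8333)·(2.8333) + (-5.1667)·(-5.1667) + (2.8333)·(2.8333)) / 5 = 44.8333/5 = 8.9667
  S = [[5.8667, 1.7333],
 [1.7333, 8.9667]].

Step 3 — invert S. det(S) = 5.8667·8.9667 - (1.7333)² = 49.6.
  S^{-1} = (1/det) · [[d, -b], [-b, a]] = [[0.1808, -0.0349],
 [-0.0349, 0.1183]].

Step 4 — quadratic form (x̄ - mu_0)^T · S^{-1} · (x̄ - mu_0):
  S^{-1} · (x̄ - mu_0) = (-0.3071, 0.078),
  (x̄ - mu_0)^T · [...] = (-1.6667)·(-0.3071) + (0.1667)·(0.078) = 0.5249.

Step 5 — scale by n: T² = 6 · 0.5249 = 3.1492.

T² ≈ 3.1492


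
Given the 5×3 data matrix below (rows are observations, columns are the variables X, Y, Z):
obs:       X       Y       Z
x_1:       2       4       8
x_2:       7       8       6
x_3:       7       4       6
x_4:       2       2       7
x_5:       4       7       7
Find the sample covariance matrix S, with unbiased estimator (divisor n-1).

Step 1 — column means:
  mean(X) = (2 + 7 + 7 + 2 + 4) / 5 = 22/5 = 4.4
  mean(Y) = (4 + 8 + 4 + 2 + 7) / 5 = 25/5 = 5
  mean(Z) = (8 + 6 + 6 + 7 + 7) / 5 = 34/5 = 6.8

Step 2 — sample covariance S[i,j] = (1/(n-1)) · Σ_k (x_{k,i} - mean_i) · (x_{k,j} - mean_j), with n-1 = 4.
  S[X,X] = ((-2.4)·(-2.4) + (2.6)·(2.6) + (2.6)·(2.6) + (-2.4)·(-2.4) + (-0.4)·(-0.4)) / 4 = 25.2/4 = 6.3
  S[X,Y] = ((-2.4)·(-1) + (2.6)·(3) + (2.6)·(-1) + (-2.4)·(-3) + (-0.4)·(2)) / 4 = 14/4 = 3.5
  S[X,Z] = ((-2.4)·(1.2) + (2.6)·(-0.8) + (2.6)·(-0.8) + (-2.4)·(0.2) + (-0.4)·(0.2)) / 4 = -7.6/4 = -1.9
  S[Y,Y] = ((-1)·(-1) + (3)·(3) + (-1)·(-1) + (-3)·(-3) + (2)·(2)) / 4 = 24/4 = 6
  S[Y,Z] = ((-1)·(1.2) + (3)·(-0.8) + (-1)·(-0.8) + (-3)·(0.2) + (2)·(0.2)) / 4 = -3/4 = -0.75
  S[Z,Z] = ((1.2)·(1.2) + (-0.8)·(-0.8) + (-0.8)·(-0.8) + (0.2)·(0.2) + (0.2)·(0.2)) / 4 = 2.8/4 = 0.7

S is symmetric (S[j,i] = S[i,j]). Assembling:

S = [[6.3, 3.5, -1.9],
 [3.5, 6, -0.75],
 [-1.9, -0.75, 0.7]]


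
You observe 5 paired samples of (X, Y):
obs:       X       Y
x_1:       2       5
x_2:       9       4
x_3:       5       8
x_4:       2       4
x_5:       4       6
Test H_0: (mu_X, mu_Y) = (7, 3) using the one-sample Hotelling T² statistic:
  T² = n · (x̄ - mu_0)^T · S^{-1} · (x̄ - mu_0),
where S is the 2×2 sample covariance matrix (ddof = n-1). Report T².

Step 1 — sample mean vector:
  mean(X) = (2 + 9 + 5 + 2 + 4) / 5 = 22/5 = 4.4
  mean(Y) = (5 + 4 + 8 + 4 + 6) / 5 = 27/5 = 5.4
  x̄ = (4.4, 5.4),  deviation x̄ - mu_0 = (4.4, 5.4) - (7, 3) = (-2.6, 2.4).

Step 2 — sample covariance matrix, S[i,j] = (1/(n-1)) · Σ_k (x_{k,i} - mean_i) · (x_{k,j} - mean_j), divisor n-1 = 4:
  S[X,X] = ((-2.4)·(-2.4) + (4.6)·(4.6) + (0.6)·(0.6) + (-2.4)·(-2.4) + (-0.4)·(-0.4)) / 4 = 33.2/4 = 8.3
  S[X,Y] = ((-2.4)·(-0.4) + (4.6)·(-1.4) + (0.6)·(2.6) + (-2.4)·(-1.4) + (-0.4)·(0.6)) / 4 = -0.8/4 = -0.2
  S[Y,Y] = ((-0.4)·(-0.4) + (-1.4)·(-1.4) + (2.6)·(2.6) + (-1.4)·(-1.4) + (0.6)·(0.6)) / 4 = 11.2/4 = 2.8
  S = [[8.3, -0.2],
 [-0.2, 2.8]].

Step 3 — invert S. det(S) = 8.3·2.8 - (-0.2)² = 23.2.
  S^{-1} = (1/det) · [[d, -b], [-b, a]] = [[0.1207, 0.0086],
 [0.0086, 0.3578]].

Step 4 — quadratic form (x̄ - mu_0)^T · S^{-1} · (x̄ - mu_0):
  S^{-1} · (x̄ - mu_0) = (-0.2931, 0.8362),
  (x̄ - mu_0)^T · [...] = (-2.6)·(-0.2931) + (2.4)·(0.8362) = 2.769.

Step 5 — scale by n: T² = 5 · 2.769 = 13.8448.

T² ≈ 13.8448


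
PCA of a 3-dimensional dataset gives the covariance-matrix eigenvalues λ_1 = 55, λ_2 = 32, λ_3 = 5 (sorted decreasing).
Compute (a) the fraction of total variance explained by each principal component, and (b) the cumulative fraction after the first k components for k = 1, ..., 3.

Step 1 — total variance = trace(Sigma) = Σ λ_i = 55 + 32 + 5 = 92.

Step 2 — fraction explained by component i = λ_i / Σ λ:
  PC1: 55/92 = 0.5978
  PC2: 32/92 = 0.3478
  PC3: 5/92 = 0.0543

Step 3 — cumulative fraction after k components = (λ_1 + ... + λ_k) / Σ λ:
  k = 1: 55/92 = 0.5978
  k = 2: (55 + 32)/92 = 87/92 = 0.9457
  k = 3: (55 + 32 + 5)/92 = 92/92 = 1

Summary (fraction, with percent):

explained: PC1 0.5978 (59.78%), PC2 0.3478 (34.78%), PC3 0.0543 (5.43%);  cumulative: 0.5978, 0.9457, 1


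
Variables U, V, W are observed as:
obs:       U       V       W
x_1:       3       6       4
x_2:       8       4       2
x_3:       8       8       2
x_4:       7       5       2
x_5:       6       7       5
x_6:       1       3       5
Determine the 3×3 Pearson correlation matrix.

Step 1 — column means:
  mean(U) = (3 + 8 + 8 + 7 + 6 + 1) / 6 = 33/6 = 5.5
  mean(V) = (6 + 4 + 8 + 5 + 7 + 3) / 6 = 33/6 = 5.5
  mean(W) = (4 + 2 + 2 + 2 + 5 + 5) / 6 = 20/6 = 3.3333

Step 2 — sample variances and covariances s[i,j] = (1/(n-1)) · Σ_k (x_{k,i} - mean_i) · (x_{k,j} - mean_j), with n-1 = 5:
  s[U,U] = ((-2.5)·(-2.5) + (2.5)·(2.5) + (2.5)·(2.5) + (1.5)·(1.5) + (0.5)·(0.5) + (-4.5)·(-4.5)) / 5 = 41.5/5 = 8.3
  s[U,V] = ((-2.5)·(0.5) + (2.5)·(-1.5) + (2.5)·(2.5) + (1.5)·(-0.5) + (0.5)·(1.5) + (-4.5)·(-2.5)) / 5 = 12.5/5 = 2.5
  s[U,W] = ((-2.5)·(0.6667) + (2.5)·(-1.3333) + (2.5)·(-1.3333) + (1.5)·(-1.3333) + (0.5)·(1.6667) + (-4.5)·(1.6667)) / 5 = -17/5 = -3.4
  s[V,V] = ((0.5)·(0.5) + (-1.5)·(-1.5) + (2.5)·(2.5) + (-0.5)·(-0.5) + (1.5)·(1.5) + (-2.5)·(-2.5)) / 5 = 17.5/5 = 3.5
  s[V,W] = ((0.5)·(0.6667) + (-1.5)·(-1.3333) + (2.5)·(-1.3333) + (-0.5)·(-1.3333) + (1.5)·(1.6667) + (-2.5)·(1.6667)) / 5 = -2/5 = -0.4
  s[W,W] = ((0.6667)·(0.6667) + (-1.3333)·(-1.3333) + (-1.3333)·(-1.3333) + (-1.3333)·(-1.3333) + (1.6667)·(1.6667) + (1.6667)·(1.6667)) / 5 = 11.3333/5 = 2.2667
  Sample standard deviations s_i = √(s[i,i]):
  s(U) = √(8.3) = 2.881
  s(V) = √(3.5) = 1.8708
  s(W) = √(2.2667) = 1.5055

Step 3 — r_{ij} = s_{ij} / (s_i · s_j):
  r[U,U] = 1 (diagonal).
  r[U,V] = 2.5 / (2.881 · 1.8708) = 2.5 / 5.3898 = 0.4638
  r[U,W] = -3.4 / (2.881 · 1.5055) = -3.4 / 4.3374 = -0.7839
  r[V,V] = 1 (diagonal).
  r[V,W] = -0.4 / (1.8708 · 1.5055) = -0.4 / 2.8166 = -0.142
  r[W,W] = 1 (diagonal).

R is symmetric with unit diagonal. Assembling:

R = [[1, 0.4638, -0.7839],
 [0.4638, 1, -0.142],
 [-0.7839, -0.142, 1]]


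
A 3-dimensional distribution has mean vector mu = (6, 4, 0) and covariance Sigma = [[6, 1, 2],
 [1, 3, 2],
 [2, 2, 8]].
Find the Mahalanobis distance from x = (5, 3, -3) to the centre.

Step 1 — centre the observation: (x - mu) = (-1, -1, -3).

Step 2 — invert Sigma (cofactor / det for 3×3, or solve directly):
  Sigma^{-1} = [[0.1852, -0.037, -0.037],
 [-0.037, 0.4074, -0.0926],
 [-0.037, -0.0926, 0.1574]].

Step 3 — form the quadratic (x - mu)^T · Sigma^{-1} · (x - mu):
  Sigma^{-1} · (x - mu) = (-0.037, -0.0926, -0.3426).
  (x - mu)^T · [Sigma^{-1} · (x - mu)] = (-1)·(-0.037) + (-1)·(-0.0926) + (-3)·(-0.3426) = 1.1574.

Step 4 — take square root: d = √(1.1574) ≈ 1.0758.

d(x, mu) = √(1.1574) ≈ 1.0758


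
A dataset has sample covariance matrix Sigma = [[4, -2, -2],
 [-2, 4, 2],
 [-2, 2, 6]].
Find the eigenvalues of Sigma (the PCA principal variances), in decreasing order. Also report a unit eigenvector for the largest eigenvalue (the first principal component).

Step 1 — characteristic polynomial p(λ) = det(λI - Sigma) = λ³ - tr·λ² + c_1·λ - det, where tr = trace, c_1 = sum of the principal 2×2 minors, det = det(Sigma):
  tr = 4 + 4 + 6 = 14,
  c_1 = (4·4 - (-2)²) + (4·6 - (-2)²) + (4·6 - (2)²) = 12 + 20 + 20 = 52,
  det = 4·(4·6 - (2)²) - (-2)·((-2)·6 - (2)·(-2)) + (-2)·((-2)·(2) - 4·(-2)) = 4·(20) - (-2)·(-8) + (-2)·(4) = 56.
  So p(λ) = λ³ - 14λ² + 52λ - 56.
Step 2 — look for an integer root (rational root theorem: any rational root is an integer divisor of 56). Testing λ = 2:
  p(2) = 8 - 56 + 104 - 56 = 0  ✓
  Dividing out (λ - 2): p(λ) = (λ - 2)(λ² - 12λ + 28).
Step 3 — remaining eigenvalues from the quadratic λ² - 12λ + 28 = 0:
  Δ = 12² - 4·28 = 144 - 112 = 32,  λ = (12 ± √32)/2 = (12 ± 5.6569)/2 ≈ 8.8284 or 3.1716.
  Sorted: λ_1 = 8.8284,  λ_2 = 3.1716,  λ_3 = 2  (check: sum = 14 = tr ✓).

Step 4 — unit eigenvector for λ_1 ≈ 8.8284: v spans the null space of (Sigma - λ_1 I), whose rows are
  r_1 = (-4.8284, -2, -2),  r_2 = (-2, -4.8284, 2),  r_3 = (-2, 2, -2.8284).
  v is orthogonal to every row, so take v ∝ r_1 × r_2 = ((-2)·(2) - (-2)·(-4.8284), (-2)·(-2) - (-4.8284)·(2), (-4.8284)·(-4.8284) - (-2)·(-2)) ≈ (-13.6569, 13.6569, 19.3137).
  Rescale (multiply by -1 so the first nonzero entry is positive): u = (13.6569, -13.6569, -19.3137).
  ||u|| = √((13.6569)² + (-13.6569)² + (-19.3137)²) = √(746.0387) ≈ 27.3137,  v_1 = u/||u|| ≈ (0.5, -0.5, -0.7071) (||v_1|| = 1).

λ_1 = 8.8284,  λ_2 = 3.1716,  λ_3 = 2;  v_1 ≈ (0.5, -0.5, -0.7071)


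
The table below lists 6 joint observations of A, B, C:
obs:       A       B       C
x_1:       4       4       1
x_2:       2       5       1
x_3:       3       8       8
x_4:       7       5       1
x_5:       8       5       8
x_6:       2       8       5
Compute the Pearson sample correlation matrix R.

Step 1 — column means:
  mean(A) = (4 + 2 + 3 + 7 + 8 + 2) / 6 = 26/6 = 4.3333
  mean(B) = (4 + 5 + 8 + 5 + 5 + 8) / 6 = 35/6 = 5.8333
  mean(C) = (1 + 1 + 8 + 1 + 8 + 5) / 6 = 24/6 = 4

Step 2 — sample variances and covariances s[i,j] = (1/(n-1)) · Σ_k (x_{k,i} - mean_i) · (x_{k,j} - mean_j), with n-1 = 5:
  s[A,A] = ((-0.3333)·(-0.3333) + (-2.3333)·(-2.3333) + (-1.3333)·(-1.3333) + (2.6667)·(2.6667) + (3.6667)·(3.6667) + (-2.3333)·(-2.3333)) / 5 = 33.3333/5 = 6.6667
  s[A,B] = ((-0.3333)·(-1.8333) + (-2.3333)·(-0.8333) + (-1.3333)·(2.1667) + (2.6667)·(-0.8333) + (3.6667)·(-0.8333) + (-2.3333)·(2.1667)) / 5 = -10.6667/5 = -2.1333
  s[A,C] = ((-0.3333)·(-3) + (-2.3333)·(-3) + (-1.3333)·(4) + (2.6667)·(-3) + (3.6667)·(4) + (-2.3333)·(1)) / 5 = 7/5 = 1.4
  s[B,B] = ((-1.8333)·(-1.8333) + (-0.8333)·(-0.8333) + (2.1667)·(2.1667) + (-0.8333)·(-0.8333) + (-0.8333)·(-0.8333) + (2.1667)·(2.1667)) / 5 = 14.8333/5 = 2.9667
  s[B,C] = ((-1.8333)·(-3) + (-0.8333)·(-3) + (2.1667)·(4) + (-0.8333)·(-3) + (-0.8333)·(4) + (2.1667)·(1)) / 5 = 18/5 = 3.6
  s[C,C] = ((-3)·(-3) + (-3)·(-3) + (4)·(4) + (-3)·(-3) + (4)·(4) + (1)·(1)) / 5 = 60/5 = 12
  Sample standard deviations s_i = √(s[i,i]):
  s(A) = √(6.6667) = 2.582
  s(B) = √(2.9667) = 1.7224
  s(C) = √(12) = 3.4641

Step 3 — r_{ij} = s_{ij} / (s_i · s_j):
  r[A,A] = 1 (diagonal).
  r[A,B] = -2.1333 / (2.582 · 1.7224) = -2.1333 / 4.4472 = -0.4797
  r[A,C] = 1.4 / (2.582 · 3.4641) = 1.4 / 8.9443 = 0.1565
  r[B,B] = 1 (diagonal).
  r[B,C] = 3.6 / (1.7224 · 3.4641) = 3.6 / 5.9666 = 0.6034
  r[C,C] = 1 (diagonal).

R is symmetric with unit diagonal. Assembling:

R = [[1, -0.4797, 0.1565],
 [-0.4797, 1, 0.6034],
 [0.1565, 0.6034, 1]]


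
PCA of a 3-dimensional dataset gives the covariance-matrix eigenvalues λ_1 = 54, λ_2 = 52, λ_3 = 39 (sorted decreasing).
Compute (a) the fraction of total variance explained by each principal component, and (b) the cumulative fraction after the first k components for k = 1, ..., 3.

Step 1 — total variance = trace(Sigma) = Σ λ_i = 54 + 52 + 39 = 145.

Step 2 — fraction explained by component i = λ_i / Σ λ:
  PC1: 54/145 = 0.3724
  PC2: 52/145 = 0.3586
  PC3: 39/145 = 0.269

Step 3 — cumulative fraction after k components = (λ_1 + ... + λ_k) / Σ λ:
  k = 1: 54/145 = 0.3724
  k = 2: (54 + 52)/145 = 106/145 = 0.731
  k = 3: (54 + 52 + 39)/145 = 145/145 = 1

Summary (fraction, with percent):

explained: PC1 0.3724 (37.24%), PC2 0.3586 (35.86%), PC3 0.269 (26.9%);  cumulative: 0.3724, 0.731, 1


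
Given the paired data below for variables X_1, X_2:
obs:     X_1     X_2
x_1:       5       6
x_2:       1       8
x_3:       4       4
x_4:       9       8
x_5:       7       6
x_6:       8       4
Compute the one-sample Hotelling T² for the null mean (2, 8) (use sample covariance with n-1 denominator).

Step 1 — sample mean vector:
  mean(X_1) = (5 + 1 + 4 + 9 + 7 + 8) / 6 = 34/6 = 5.6667
  mean(X_2) = (6 + 8 + 4 + 8 + 6 + 4) / 6 = 36/6 = 6
  x̄ = (5.6667, 6),  deviation x̄ - mu_0 = (5.6667, 6) - (2, 8) = (3.6667, -2).

Step 2 — sample covariance matrix, S[i,j] = (1/(n-1)) · Σ_k (x_{k,i} - mean_i) · (x_{k,j} - mean_j), divisor n-1 = 5:
  S[X_1,X_1] = ((-0.6667)·(-0.6667) + (-4.6667)·(-4.6667) + (-1.6667)·(-1.6667) + (3.3333)·(3.3333) + (1.3333)·(1.3333) + (2.3333)·(2.3333)) / 5 = 43.3333/5 = 8.6667
  S[X_1,X_2] = ((-0.6667)·(0) + (-4.6667)·(2) + (-1.6667)·(-2) + (3.3333)·(2) + (1.3333)·(0) + (2.3333)·(-2)) / 5 = -4/5 = -0.8
  S[X_2,X_2] = ((0)·(0) + (2)·(2) + (-2)·(-2) + (2)·(2) + (0)·(0) + (-2)·(-2)) / 5 = 16/5 = 3.2
  S = [[8.6667, -0.8],
 [-0.8, 3.2]].

Step 3 — invert S. det(S) = 8.6667·3.2 - (-0.8)² = 27.0933.
  S^{-1} = (1/det) · [[d, -b], [-b, a]] = [[0.1181, 0.0295],
 [0.0295, 0.3199]].

Step 4 — quadratic form (x̄ - mu_0)^T · S^{-1} · (x̄ - mu_0):
  S^{-1} · (x̄ - mu_0) = (0.374, -0.5315),
  (x̄ - mu_0)^T · [...] = (3.6667)·(0.374) + (-2)·(-0.5315) = 2.4344.

Step 5 — scale by n: T² = 6 · 2.4344 = 14.6063.

T² ≈ 14.6063


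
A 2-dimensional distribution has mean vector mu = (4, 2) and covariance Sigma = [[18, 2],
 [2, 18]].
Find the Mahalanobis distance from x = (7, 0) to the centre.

Step 1 — centre the observation: (x - mu) = (3, -2).

Step 2 — invert Sigma. det(Sigma) = 18·18 - (2)² = 320.
  Sigma^{-1} = (1/det) · [[d, -b], [-b, a]] = [[0.0562, -0.0062],
 [-0.0062, 0.0562]].

Step 3 — form the quadratic (x - mu)^T · Sigma^{-1} · (x - mu):
  Sigma^{-1} · (x - mu) = (0.1812, -0.1312).
  (x - mu)^T · [Sigma^{-1} · (x - mu)] = (3)·(0.1812) + (-2)·(-0.1312) = 0.8062.

Step 4 — take square root: d = √(0.8062) ≈ 0.8979.

d(x, mu) = √(0.8062) ≈ 0.8979


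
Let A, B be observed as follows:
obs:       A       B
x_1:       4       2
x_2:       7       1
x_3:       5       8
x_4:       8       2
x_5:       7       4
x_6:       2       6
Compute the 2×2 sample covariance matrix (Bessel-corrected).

Step 1 — column means:
  mean(A) = (4 + 7 + 5 + 8 + 7 + 2) / 6 = 33/6 = 5.5
  mean(B) = (2 + 1 + 8 + 2 + 4 + 6) / 6 = 23/6 = 3.8333

Step 2 — sample covariance S[i,j] = (1/(n-1)) · Σ_k (x_{k,i} - mean_i) · (x_{k,j} - mean_j), with n-1 = 5.
  S[A,A] = ((-1.5)·(-1.5) + (1.5)·(1.5) + (-0.5)·(-0.5) + (2.5)·(2.5) + (1.5)·(1.5) + (-3.5)·(-3.5)) / 5 = 25.5/5 = 5.1
  S[A,B] = ((-1.5)·(-1.8333) + (1.5)·(-2.8333) + (-0.5)·(4.1667) + (2.5)·(-1.8333) + (1.5)·(0.1667) + (-3.5)·(2.1667)) / 5 = -15.5/5 = -3.1
  S[B,B] = ((-1.8333)·(-1.8333) + (-2.8333)·(-2.8333) + (4.1667)·(4.1667) + (-1.8333)·(-1.8333) + (0.1667)·(0.1667) + (2.1667)·(2.1667)) / 5 = 36.8333/5 = 7.3667

S is symmetric (S[j,i] = S[i,j]). Assembling:

S = [[5.1, -3.1],
 [-3.1, 7.3667]]


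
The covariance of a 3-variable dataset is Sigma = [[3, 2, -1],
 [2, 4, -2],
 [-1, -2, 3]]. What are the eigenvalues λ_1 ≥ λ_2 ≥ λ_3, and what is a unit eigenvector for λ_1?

Step 1 — characteristic polynomial p(λ) = det(λI - Sigma) = λ³ - tr·λ² + c_1·λ - det, where tr = trace, c_1 = sum of the principal 2×2 minors, det = det(Sigma):
  tr = 3 + 4 + 3 = 10,
  c_1 = (3·4 - (2)²) + (3·3 - (-1)²) + (4·3 - (-2)²) = 8 + 8 + 8 = 24,
  det = 3·(4·3 - (-2)²) - (2)·((2)·3 - (-2)·(-1)) + (-1)·((2)·(-2) - 4·(-1)) = 3·(8) - (2)·(4) + (-1)·(0) = 16.
  So p(λ) = λ³ - 10λ² + 24λ - 16.
Step 2 — look for an integer root (rational root theorem: any rational root is an integer divisor of 16). Testing λ = 2:
  p(2) = 8 - 40 + 48 - 16 = 0  ✓
  Dividing out (λ - 2): p(λ) = (λ - 2)(λ² - 8λ + 8).
Step 3 — remaining eigenvalues from the quadratic λ² - 8λ + 8 = 0:
  Δ = 8² - 4·8 = 64 - 32 = 32,  λ = (8 ± √32)/2 = (8 ± 5.6569)/2 ≈ 6.8284 or 1.1716.
  Sorted: λ_1 = 6.8284,  λ_2 = 2,  λ_3 = 1.1716  (check: sum = 10 = tr ✓).

Step 4 — unit eigenvector for λ_1 ≈ 6.8284: v spans the null space of (Sigma - λ_1 I), whose rows are
  r_1 = (-3.8284, 2, -1),  r_2 = (2, -2.8284, -2),  r_3 = (-1, -2, -3.8284).
  v is orthogonal to every row, so take v ∝ r_1 × r_2 = ((2)·(-2) - (-1)·(-2.8284), (-1)·(2) - (-3.8284)·(-2), (-3.8284)·(-2.8284) - (2)·(2)) ≈ (-6.8284, -9.6569, 6.8284).
  Rescale (multiply by -1 so the first nonzero entry is positive): u = (6.8284, 9.6569, -6.8284).
  ||u|| = √((6.8284)² + (9.6569)² + (-6.8284)²) = √(186.5097) ≈ 13.6569,  v_1 = u/||u|| ≈ (0.5, 0.7071, -0.5) (||v_1|| = 1).

λ_1 = 6.8284,  λ_2 = 2,  λ_3 = 1.1716;  v_1 ≈ (0.5, 0.7071, -0.5)


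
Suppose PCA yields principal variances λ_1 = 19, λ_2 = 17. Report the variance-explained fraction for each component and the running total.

Step 1 — total variance = trace(Sigma) = Σ λ_i = 19 + 17 = 36.

Step 2 — fraction explained by component i = λ_i / Σ λ:
  PC1: 19/36 = 0.5278
  PC2: 17/36 = 0.4722

Step 3 — cumulative fraction after k components = (λ_1 + ... + λ_k) / Σ λ:
  k = 1: 19/36 = 0.5278
  k = 2: (19 + 17)/36 = 36/36 = 1

Summary (fraction, with percent):

explained: PC1 0.5278 (52.78%), PC2 0.4722 (47.22%);  cumulative: 0.5278, 1


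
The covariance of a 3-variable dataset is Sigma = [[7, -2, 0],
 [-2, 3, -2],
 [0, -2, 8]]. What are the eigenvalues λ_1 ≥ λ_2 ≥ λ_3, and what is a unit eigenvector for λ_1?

Step 1 — characteristic polynomial p(λ) = det(λI - Sigma) = λ³ - tr·λ² + c_1·λ - det, where tr = trace, c_1 = sum of the principal 2×2 minors, det = det(Sigma):
  tr = 7 + 3 + 8 = 18,
  c_1 = (7·3 - (-2)²) + (7·8 - (0)²) + (3·8 - (-2)²) = 17 + 56 + 20 = 93,
  det = 7·(3·8 - (-2)²) - (-2)·((-2)·8 - (-2)·(0)) + (0)·((-2)·(-2) - 3·(0)) = 7·(20) - (-2)·(-16) + (0)·(4) = 108.
  So p(λ) = λ³ - 18λ² + 93λ - 108.
Step 2 — look for an integer root (rational root theorem: any rational root is an integer divisor of 108). Testing λ = 9:
  p(9) = 729 - 1458 + 837 - 108 = 0  ✓
  Dividing out (λ - 9): p(λ) = (λ - 9)(λ² - 9λ + 12).
Step 3 — remaining eigenvalues from the quadratic λ² - 9λ + 12 = 0:
  Δ = 9² - 4·12 = 81 - 48 = 33,  λ = (9 ± √33)/2 = (9 ± 5.7446)/2 ≈ 7.3723 or 1.6277.
  Sorted: λ_1 = 9,  λ_2 = 7.3723,  λ_3 = 1.6277  (check: sum = 18 = tr ✓).

Step 4 — unit eigenvector for λ_1 = 9: v spans the null space of (Sigma - λ_1 I), whose rows are
  r_1 = (-2, -2, 0),  r_2 = (-2, -6, -2),  r_3 = (0, -2, -1).
  v is orthogonal to every row, so take v ∝ r_1 × r_2 = ((-2)·(-2) - (0)·(-6), (0)·(-2) - (-2)·(-2), (-2)·(-6) - (-2)·(-2)) = (4, -4, 8).
  Rescale (divide by 4): u = (1, -1, 2).
  ||u|| = √((1)² + (-1)² + (2)²) = √(6) ≈ 2.4495,  v_1 = u/||u|| ≈ (0.4082, -0.4082, 0.8165) (||v_1|| = 1).

λ_1 = 9,  λ_2 = 7.3723,  λ_3 = 1.6277;  v_1 ≈ (0.4082, -0.4082, 0.8165)


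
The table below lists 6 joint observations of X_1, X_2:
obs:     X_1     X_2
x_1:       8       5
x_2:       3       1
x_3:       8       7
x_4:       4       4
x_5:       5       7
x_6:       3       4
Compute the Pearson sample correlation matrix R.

Step 1 — column means:
  mean(X_1) = (8 + 3 + 8 + 4 + 5 + 3) / 6 = 31/6 = 5.1667
  mean(X_2) = (5 + 1 + 7 + 4 + 7 + 4) / 6 = 28/6 = 4.6667

Step 2 — sample variances and covariances s[i,j] = (1/(n-1)) · Σ_k (x_{k,i} - mean_i) · (x_{k,j} - mean_j), with n-1 = 5:
  s[X_1,X_1] = ((2.8333)·(2.8333) + (-2.1667)·(-2.1667) + (2.8333)·(2.8333) + (-1.1667)·(-1.1667) + (-0.1667)·(-0.1667) + (-2.1667)·(-2.1667)) / 5 = 26.8333/5 = 5.3667
  s[X_1,X_2] = ((2.8333)·(0.3333) + (-2.1667)·(-3.6667) + (2.8333)·(2.3333) + (-1.1667)·(-0.6667) + (-0.1667)·(2.3333) + (-2.1667)·(-0.6667)) / 5 = 17.3333/5 = 3.4667
  s[X_2,X_2] = ((0.3333)·(0.3333) + (-3.6667)·(-3.6667) + (2.3333)·(2.3333) + (-0.6667)·(-0.6667) + (2.3333)·(2.3333) + (-0.6667)·(-0.6667)) / 5 = 25.3333/5 = 5.0667
  Sample standard deviations s_i = √(s[i,i]):
  s(X_1) = √(5.3667) = 2.3166
  s(X_2) = √(5.0667) = 2.2509

Step 3 — r_{ij} = s_{ij} / (s_i · s_j):
  r[X_1,X_1] = 1 (diagonal).
  r[X_1,X_2] = 3.4667 / (2.3166 · 2.2509) = 3.4667 / 5.2145 = 0.6648
  r[X_2,X_2] = 1 (diagonal).

R is symmetric with unit diagonal. Assembling:

R = [[1, 0.6648],
 [0.6648, 1]]


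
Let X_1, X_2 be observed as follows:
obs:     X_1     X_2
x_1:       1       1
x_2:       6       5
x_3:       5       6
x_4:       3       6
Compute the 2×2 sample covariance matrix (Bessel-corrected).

Step 1 — column means:
  mean(X_1) = (1 + 6 + 5 + 3) / 4 = 15/4 = 3.75
  mean(X_2) = (1 + 5 + 6 + 6) / 4 = 18/4 = 4.5

Step 2 — sample covariance S[i,j] = (1/(n-1)) · Σ_k (x_{k,i} - mean_i) · (x_{k,j} - mean_j), with n-1 = 3.
  S[X_1,X_1] = ((-2.75)·(-2.75) + (2.25)·(2.25) + (1.25)·(1.25) + (-0.75)·(-0.75)) / 3 = 14.75/3 = 4.9167
  S[X_1,X_2] = ((-2.75)·(-3.5) + (2.25)·(0.5) + (1.25)·(1.5) + (-0.75)·(1.5)) / 3 = 11.5/3 = 3.8333
  S[X_2,X_2] = ((-3.5)·(-3.5) + (0.5)·(0.5) + (1.5)·(1.5) + (1.5)·(1.5)) / 3 = 17/3 = 5.6667

S is symmetric (S[j,i] = S[i,j]). Assembling:

S = [[4.9167, 3.8333],
 [3.8333, 5.6667]]


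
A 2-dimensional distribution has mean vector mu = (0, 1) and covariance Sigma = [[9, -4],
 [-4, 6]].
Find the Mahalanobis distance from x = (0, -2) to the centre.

Step 1 — centre the observation: (x - mu) = (0, -3).

Step 2 — invert Sigma. det(Sigma) = 9·6 - (-4)² = 38.
  Sigma^{-1} = (1/det) · [[d, -b], [-b, a]] = [[0.1579, 0.1053],
 [0.1053, 0.2368]].

Step 3 — form the quadratic (x - mu)^T · Sigma^{-1} · (x - mu):
  Sigma^{-1} · (x - mu) = (-0.3158, -0.7105).
  (x - mu)^T · [Sigma^{-1} · (x - mu)] = (0)·(-0.3158) + (-3)·(-0.7105) = 2.1316.

Step 4 — take square root: d = √(2.1316) ≈ 1.46.

d(x, mu) = √(2.1316) ≈ 1.46


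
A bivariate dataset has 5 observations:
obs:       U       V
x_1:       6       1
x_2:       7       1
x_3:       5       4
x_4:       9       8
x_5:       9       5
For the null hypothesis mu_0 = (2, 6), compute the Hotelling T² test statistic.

Step 1 — sample mean vector:
  mean(U) = (6 + 7 + 5 + 9 + 9) / 5 = 36/5 = 7.2
  mean(V) = (1 + 1 + 4 + 8 + 5) / 5 = 19/5 = 3.8
  x̄ = (7.2, 3.8),  deviation x̄ - mu_0 = (7.2, 3.8) - (2, 6) = (5.2, -2.2).

Step 2 — sample covariance matrix, S[i,j] = (1/(n-1)) · Σ_k (x_{k,i} - mean_i) · (x_{k,j} - mean_j), divisor n-1 = 4:
  S[U,U] = ((-1.2)·(-1.2) + (-0.2)·(-0.2) + (-2.2)·(-2.2) + (1.8)·(1.8) + (1.8)·(1.8)) / 4 = 12.8/4 = 3.2
  S[U,V] = ((-1.2)·(-2.8) + (-0.2)·(-2.8) + (-2.2)·(0.2) + (1.8)·(4.2) + (1.8)·(1.2)) / 4 = 13.2/4 = 3.3
  S[V,V] = ((-2.8)·(-2.8) + (-2.8)·(-2.8) + (0.2)·(0.2) + (4.2)·(4.2) + (1.2)·(1.2)) / 4 = 34.8/4 = 8.7
  S = [[3.2, 3.3],
 [3.3, 8.7]].

Step 3 — invert S. det(S) = 3.2·8.7 - (3.3)² = 16.95.
  S^{-1} = (1/det) · [[d, -b], [-b, a]] = [[0.5133, -0.1947],
 [-0.1947, 0.1888]].

Step 4 — quadratic form (x̄ - mu_0)^T · S^{-1} · (x̄ - mu_0):
  S^{-1} · (x̄ - mu_0) = (3.0973, -1.4277),
  (x̄ - mu_0)^T · [...] = (5.2)·(3.0973) + (-2.2)·(-1.4277) = 19.2472.

Step 5 — scale by n: T² = 5 · 19.2472 = 96.236.

T² ≈ 96.236


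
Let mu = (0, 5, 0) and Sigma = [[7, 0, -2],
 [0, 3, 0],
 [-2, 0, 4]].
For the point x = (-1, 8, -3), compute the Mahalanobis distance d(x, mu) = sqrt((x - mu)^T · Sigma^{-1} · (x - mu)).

Step 1 — centre the observation: (x - mu) = (-1, 3, -3).

Step 2 — invert Sigma (cofactor / det for 3×3, or solve directly):
  Sigma^{-1} = [[0.1667, 0, 0.0833],
 [0, 0.3333, 0],
 [0.0833, 0, 0.2917]].

Step 3 — form the quadratic (x - mu)^T · Sigma^{-1} · (x - mu):
  Sigma^{-1} · (x - mu) = (-0.4167, 1, -0.9583).
  (x - mu)^T · [Sigma^{-1} · (x - mu)] = (-1)·(-0.4167) + (3)·(1) + (-3)·(-0.9583) = 6.2917.

Step 4 — take square root: d = √(6.2917) ≈ 2.5083.

d(x, mu) = √(6.2917) ≈ 2.5083


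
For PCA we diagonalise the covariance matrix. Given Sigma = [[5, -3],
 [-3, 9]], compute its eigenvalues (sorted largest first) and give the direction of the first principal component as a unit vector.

Step 1 — characteristic polynomial of 2×2 Sigma:
  det(Sigma - λI) = λ² - trace · λ + det = 0.
  trace = 5 + 9 = 14, det = 5·9 - (-3)² = 36.
Step 2 — discriminant:
  Δ = trace² - 4·det = 196 - 144 = 52.
Step 3 — eigenvalues:
  λ = (trace ± √Δ)/2 = (14 ± 7.2111)/2,
  λ_1 = 10.6056,  λ_2 = 3.3944.

Step 4 — unit eigenvector for λ_1: solve (Sigma - λ_1 I)v = 0. First row:
  (5 - 10.6056)·v_x + (-3)·v_y = 0, i.e. (-5.6056)·v_x + (-3)·v_y = 0,
  so v ∝ (b, λ_1 - a) = (-3, 5.6056); multiply by -1 so the first entry is positive: u = (3, -5.6056).
  ||u|| = √((3)² + (-5.6056)²) = √(40.4222) ≈ 6.3578,
  v_1 = u/||u|| ≈ (0.4719, -0.8817) (||v_1|| = 1).

λ_1 = 10.6056,  λ_2 = 3.3944;  v_1 ≈ (0.4719, -0.8817)


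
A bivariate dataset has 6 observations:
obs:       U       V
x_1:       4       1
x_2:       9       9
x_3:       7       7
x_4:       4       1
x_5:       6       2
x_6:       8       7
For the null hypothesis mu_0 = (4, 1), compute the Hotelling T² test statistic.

Step 1 — sample mean vector:
  mean(U) = (4 + 9 + 7 + 4 + 6 + 8) / 6 = 38/6 = 6.3333
  mean(V) = (1 + 9 + 7 + 1 + 2 + 7) / 6 = 27/6 = 4.5
  x̄ = (6.3333, 4.5),  deviation x̄ - mu_0 = (6.3333, 4.5) - (4, 1) = (2.3333, 3.5).

Step 2 — sample covariance matrix, S[i,j] = (1/(n-1)) · Σ_k (x_{k,i} - mean_i) · (x_{k,j} - mean_j), divisor n-1 = 5:
  S[U,U] = ((-2.3333)·(-2.3333) + (2.6667)·(2.6667) + (0.6667)·(0.6667) + (-2.3333)·(-2.3333) + (-0.3333)·(-0.3333) + (1.6667)·(1.6667)) / 5 = 21.3333/5 = 4.2667
  S[U,V] = ((-2.3333)·(-3.5) + (2.6667)·(4.5) + (0.6667)·(2.5) + (-2.3333)·(-3.5) + (-0.3333)·(-2.5) + (1.6667)·(2.5)) / 5 = 35/5 = 7
  S[V,V] = ((-3.5)·(-3.5) + (4.5)·(4.5) + (2.5)·(2.5) + (-3.5)·(-3.5) + (-2.5)·(-2.5) + (2.5)·(2.5)) / 5 = 63.5/5 = 12.7
  S = [[4.2667, 7],
 [7, 12.7]].

Step 3 — invert S. det(S) = 4.2667·12.7 - (7)² = 5.1867.
  S^{-1} = (1/det) · [[d, -b], [-b, a]] = [[2.4486, -1.3496],
 [-1.3496, 0.8226]].

Step 4 — quadratic form (x̄ - mu_0)^T · S^{-1} · (x̄ - mu_0):
  S^{-1} · (x̄ - mu_0) = (0.9897, -0.2699),
  (x̄ - mu_0)^T · [...] = (2.3333)·(0.9897) + (3.5)·(-0.2699) = 1.3646.

Step 5 — scale by n: T² = 6 · 1.3646 = 8.1877.

T² ≈ 8.1877


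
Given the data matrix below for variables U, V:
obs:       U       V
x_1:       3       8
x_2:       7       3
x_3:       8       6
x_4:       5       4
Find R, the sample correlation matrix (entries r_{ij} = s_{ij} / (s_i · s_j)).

Step 1 — column means:
  mean(U) = (3 + 7 + 8 + 5) / 4 = 23/4 = 5.75
  mean(V) = (8 + 3 + 6 + 4) / 4 = 21/4 = 5.25

Step 2 — sample variances and covariances s[i,j] = (1/(n-1)) · Σ_k (x_{k,i} - mean_i) · (x_{k,j} - mean_j), with n-1 = 3:
  s[U,U] = ((-2.75)·(-2.75) + (1.25)·(1.25) + (2.25)·(2.25) + (-0.75)·(-0.75)) / 3 = 14.75/3 = 4.9167
  s[U,V] = ((-2.75)·(2.75) + (1.25)·(-2.25) + (2.25)·(0.75) + (-0.75)·(-1.25)) / 3 = -7.75/3 = -2.5833
  s[V,V] = ((2.75)·(2.75) + (-2.25)·(-2.25) + (0.75)·(0.75) + (-1.25)·(-1.25)) / 3 = 14.75/3 = 4.9167
  Sample standard deviations s_i = √(s[i,i]):
  s(U) = √(4.9167) = 2.2174
  s(V) = √(4.9167) = 2.2174

Step 3 — r_{ij} = s_{ij} / (s_i · s_j):
  r[U,U] = 1 (diagonal).
  r[U,V] = -2.5833 / (2.2174 · 2.2174) = -2.5833 / 4.9167 = -0.5254
  r[V,V] = 1 (diagonal).

R is symmetric with unit diagonal. Assembling:

R = [[1, -0.5254],
 [-0.5254, 1]]


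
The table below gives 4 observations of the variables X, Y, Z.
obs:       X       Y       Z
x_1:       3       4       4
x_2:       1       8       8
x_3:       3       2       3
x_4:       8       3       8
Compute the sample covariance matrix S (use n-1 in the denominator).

Step 1 — column means:
  mean(X) = (3 + 1 + 3 + 8) / 4 = 15/4 = 3.75
  mean(Y) = (4 + 8 + 2 + 3) / 4 = 17/4 = 4.25
  mean(Z) = (4 + 8 + 3 + 8) / 4 = 23/4 = 5.75

Step 2 — sample covariance S[i,j] = (1/(n-1)) · Σ_k (x_{k,i} - mean_i) · (x_{k,j} - mean_j), with n-1 = 3.
  S[X,X] = ((-0.75)·(-0.75) + (-2.75)·(-2.75) + (-0.75)·(-0.75) + (4.25)·(4.25)) / 3 = 26.75/3 = 8.9167
  S[X,Y] = ((-0.75)·(-0.25) + (-2.75)·(3.75) + (-0.75)·(-2.25) + (4.25)·(-1.25)) / 3 = -13.75/3 = -4.5833
  S[X,Z] = ((-0.75)·(-1.75) + (-2.75)·(2.25) + (-0.75)·(-2.75) + (4.25)·(2.25)) / 3 = 6.75/3 = 2.25
  S[Y,Y] = ((-0.25)·(-0.25) + (3.75)·(3.75) + (-2.25)·(-2.25) + (-1.25)·(-1.25)) / 3 = 20.75/3 = 6.9167
  S[Y,Z] = ((-0.25)·(-1.75) + (3.75)·(2.25) + (-2.25)·(-2.75) + (-1.25)·(2.25)) / 3 = 12.25/3 = 4.0833
  S[Z,Z] = ((-1.75)·(-1.75) + (2.25)·(2.25) + (-2.75)·(-2.75) + (2.25)·(2.25)) / 3 = 20.75/3 = 6.9167

S is symmetric (S[j,i] = S[i,j]). Assembling:

S = [[8.9167, -4.5833, 2.25],
 [-4.5833, 6.9167, 4.0833],
 [2.25, 4.0833, 6.9167]]


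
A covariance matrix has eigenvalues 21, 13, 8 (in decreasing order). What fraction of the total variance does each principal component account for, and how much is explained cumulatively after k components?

Step 1 — total variance = trace(Sigma) = Σ λ_i = 21 + 13 + 8 = 42.

Step 2 — fraction explained by component i = λ_i / Σ λ:
  PC1: 21/42 = 0.5
  PC2: 13/42 = 0.3095
  PC3: 8/42 = 0.1905

Step 3 — cumulative fraction after k components = (λ_1 + ... + λ_k) / Σ λ:
  k = 1: 21/42 = 0.5
  k = 2: (21 + 13)/42 = 34/42 = 0.8095
  k = 3: (21 + 13 + 8)/42 = 42/42 = 1

Summary (fraction, with percent):

explained: PC1 0.5 (50%), PC2 0.3095 (30.95%), PC3 0.1905 (19.05%);  cumulative: 0.5, 0.8095, 1


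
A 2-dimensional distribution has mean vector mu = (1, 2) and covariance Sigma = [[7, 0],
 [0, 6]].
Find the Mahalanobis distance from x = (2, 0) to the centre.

Step 1 — centre the observation: (x - mu) = (1, -2).

Step 2 — invert Sigma. det(Sigma) = 7·6 - (0)² = 42.
  Sigma^{-1} = (1/det) · [[d, -b], [-b, a]] = [[0.1429, 0],
 [0, 0.1667]].

Step 3 — form the quadratic (x - mu)^T · Sigma^{-1} · (x - mu):
  Sigma^{-1} · (x - mu) = (0.1429, -0.3333).
  (x - mu)^T · [Sigma^{-1} · (x - mu)] = (1)·(0.1429) + (-2)·(-0.3333) = 0.8095.

Step 4 — take square root: d = √(0.8095) ≈ 0.8997.

d(x, mu) = √(0.8095) ≈ 0.8997


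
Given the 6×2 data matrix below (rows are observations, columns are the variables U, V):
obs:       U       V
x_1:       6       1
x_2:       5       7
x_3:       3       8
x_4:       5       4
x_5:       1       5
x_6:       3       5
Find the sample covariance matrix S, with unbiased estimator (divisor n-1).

Step 1 — column means:
  mean(U) = (6 + 5 + 3 + 5 + 1 + 3) / 6 = 23/6 = 3.8333
  mean(V) = (1 + 7 + 8 + 4 + 5 + 5) / 6 = 30/6 = 5

Step 2 — sample covariance S[i,j] = (1/(n-1)) · Σ_k (x_{k,i} - mean_i) · (x_{k,j} - mean_j), with n-1 = 5.
  S[U,U] = ((2.1667)·(2.1667) + (1.1667)·(1.1667) + (-0.8333)·(-0.8333) + (1.1667)·(1.1667) + (-2.8333)·(-2.8333) + (-0.8333)·(-0.8333)) / 5 = 16.8333/5 = 3.3667
  S[U,V] = ((2.1667)·(-4) + (1.1667)·(2) + (-0.8333)·(3) + (1.1667)·(-1) + (-2.8333)·(0) + (-0.8333)·(0)) / 5 = -10/5 = -2
  S[V,V] = ((-4)·(-4) + (2)·(2) + (3)·(3) + (-1)·(-1) + (0)·(0) + (0)·(0)) / 5 = 30/5 = 6

S is symmetric (S[j,i] = S[i,j]). Assembling:

S = [[3.3667, -2],
 [-2, 6]]


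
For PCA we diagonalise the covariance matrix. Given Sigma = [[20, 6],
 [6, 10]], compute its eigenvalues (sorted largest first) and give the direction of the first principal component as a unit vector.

Step 1 — characteristic polynomial of 2×2 Sigma:
  det(Sigma - λI) = λ² - trace · λ + det = 0.
  trace = 20 + 10 = 30, det = 20·10 - (6)² = 164.
Step 2 — discriminant:
  Δ = trace² - 4·det = 900 - 656 = 244.
Step 3 — eigenvalues:
  λ = (trace ± √Δ)/2 = (30 ± 15.6205)/2,
  λ_1 = 22.8102,  λ_2 = 7.1898.

Step 4 — unit eigenvector for λ_1: solve (Sigma - λ_1 I)v = 0. First row:
  (20 - 22.8102)·v_x + (6)·v_y = 0, i.e. (-2.8102)·v_x + (6)·v_y = 0,
  so v ∝ (b, λ_1 - a) = (6, 2.8102) = u.
  ||u|| = √((6)² + (2.8102)²) = √(43.8975) ≈ 6.6255,
  v_1 = u/||u|| ≈ (0.9056, 0.4242) (||v_1|| = 1).

λ_1 = 22.8102,  λ_2 = 7.1898;  v_1 ≈ (0.9056, 0.4242)


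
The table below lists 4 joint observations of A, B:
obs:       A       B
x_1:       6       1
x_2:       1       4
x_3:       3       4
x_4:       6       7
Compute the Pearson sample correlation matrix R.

Step 1 — column means:
  mean(A) = (6 + 1 + 3 + 6) / 4 = 16/4 = 4
  mean(B) = (1 + 4 + 4 + 7) / 4 = 16/4 = 4

Step 2 — sample variances and covariances s[i,j] = (1/(n-1)) · Σ_k (x_{k,i} - mean_i) · (x_{k,j} - mean_j), with n-1 = 3:
  s[A,A] = ((2)·(2) + (-3)·(-3) + (-1)·(-1) + (2)·(2)) / 3 = 18/3 = 6
  s[A,B] = ((2)·(-3) + (-3)·(0) + (-1)·(0) + (2)·(3)) / 3 = 0/3 = 0
  s[B,B] = ((-3)·(-3) + (0)·(0) + (0)·(0) + (3)·(3)) / 3 = 18/3 = 6
  Sample standard deviations s_i = √(s[i,i]):
  s(A) = √(6) = 2.4495
  s(B) = √(6) = 2.4495

Step 3 — r_{ij} = s_{ij} / (s_i · s_j):
  r[A,A] = 1 (diagonal).
  r[A,B] = 0 / (2.4495 · 2.4495) = 0 / 6 = 0
  r[B,B] = 1 (diagonal).

R is symmetric with unit diagonal. Assembling:

R = [[1, 0],
 [0, 1]]


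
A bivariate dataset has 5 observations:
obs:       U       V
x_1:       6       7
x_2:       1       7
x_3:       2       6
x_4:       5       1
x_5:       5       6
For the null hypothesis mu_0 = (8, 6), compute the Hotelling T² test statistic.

Step 1 — sample mean vector:
  mean(U) = (6 + 1 + 2 + 5 + 5) / 5 = 19/5 = 3.8
  mean(V) = (7 + 7 + 6 + 1 + 6) / 5 = 27/5 = 5.4
  x̄ = (3.8, 5.4),  deviation x̄ - mu_0 = (3.8, 5.4) - (8, 6) = (-4.2, -0.6).

Step 2 — sample covariance matrix, S[i,j] = (1/(n-1)) · Σ_k (x_{k,i} - mean_i) · (x_{k,j} - mean_j), divisor n-1 = 4:
  S[U,U] = ((2.2)·(2.2) + (-2.8)·(-2.8) + (-1.8)·(-1.8) + (1.2)·(1.2) + (1.2)·(1.2)) / 4 = 18.8/4 = 4.7
  S[U,V] = ((2.2)·(1.6) + (-2.8)·(1.6) + (-1.8)·(0.6) + (1.2)·(-4.4) + (1.2)·(0.6)) / 4 = -6.6/4 = -1.65
  S[V,V] = ((1.6)·(1.6) + (1.6)·(1.6) + (0.6)·(0.6) + (-4.4)·(-4.4) + (0.6)·(0.6)) / 4 = 25.2/4 = 6.3
  S = [[4.7, -1.65],
 [-1.65, 6.3]].

Step 3 — invert S. det(S) = 4.7·6.3 - (-1.65)² = 26.8875.
  S^{-1} = (1/det) · [[d, -b], [-b, a]] = [[0.2343, 0.0614],
 [0.0614, 0.1748]].

Step 4 — quadratic form (x̄ - mu_0)^T · S^{-1} · (x̄ - mu_0):
  S^{-1} · (x̄ - mu_0) = (-1.0209, -0.3626),
  (x̄ - mu_0)^T · [...] = (-4.2)·(-1.0209) + (-0.6)·(-0.3626) = 4.5054.

Step 5 — scale by n: T² = 5 · 4.5054 = 22.5272.

T² ≈ 22.5272


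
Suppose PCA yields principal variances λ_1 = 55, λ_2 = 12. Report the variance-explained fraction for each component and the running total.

Step 1 — total variance = trace(Sigma) = Σ λ_i = 55 + 12 = 67.

Step 2 — fraction explained by component i = λ_i / Σ λ:
  PC1: 55/67 = 0.8209
  PC2: 12/67 = 0.1791

Step 3 — cumulative fraction after k components = (λ_1 + ... + λ_k) / Σ λ:
  k = 1: 55/67 = 0.8209
  k = 2: (55 + 12)/67 = 67/67 = 1

Summary (fraction, with percent):

explained: PC1 0.8209 (82.09%), PC2 0.1791 (17.91%);  cumulative: 0.8209, 1


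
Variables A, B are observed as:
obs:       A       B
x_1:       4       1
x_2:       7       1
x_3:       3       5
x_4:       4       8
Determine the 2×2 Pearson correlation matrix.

Step 1 — column means:
  mean(A) = (4 + 7 + 3 + 4) / 4 = 18/4 = 4.5
  mean(B) = (1 + 1 + 5 + 8) / 4 = 15/4 = 3.75

Step 2 — sample variances and covariances s[i,j] = (1/(n-1)) · Σ_k (x_{k,i} - mean_i) · (x_{k,j} - mean_j), with n-1 = 3:
  s[A,A] = ((-0.5)·(-0.5) + (2.5)·(2.5) + (-1.5)·(-1.5) + (-0.5)·(-0.5)) / 3 = 9/3 = 3
  s[A,B] = ((-0.5)·(-2.75) + (2.5)·(-2.75) + (-1.5)·(1.25) + (-0.5)·(4.25)) / 3 = -9.5/3 = -3.1667
  s[B,B] = ((-2.75)·(-2.75) + (-2.75)·(-2.75) + (1.25)·(1.25) + (4.25)·(4.25)) / 3 = 34.75/3 = 11.5833
  Sample standard deviations s_i = √(s[i,i]):
  s(A) = √(3) = 1.7321
  s(B) = √(11.5833) = 3.4034

Step 3 — r_{ij} = s_{ij} / (s_i · s_j):
  r[A,A] = 1 (diagonal).
  r[A,B] = -3.1667 / (1.7321 · 3.4034) = -3.1667 / 5.8949 = -0.5372
  r[B,B] = 1 (diagonal).

R is symmetric with unit diagonal. Assembling:

R = [[1, -0.5372],
 [-0.5372, 1]]


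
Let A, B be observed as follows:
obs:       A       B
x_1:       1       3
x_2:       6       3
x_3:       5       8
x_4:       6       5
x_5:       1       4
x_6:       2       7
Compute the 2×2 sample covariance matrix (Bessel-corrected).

Step 1 — column means:
  mean(A) = (1 + 6 + 5 + 6 + 1 + 2) / 6 = 21/6 = 3.5
  mean(B) = (3 + 3 + 8 + 5 + 4 + 7) / 6 = 30/6 = 5

Step 2 — sample covariance S[i,j] = (1/(n-1)) · Σ_k (x_{k,i} - mean_i) · (x_{k,j} - mean_j), with n-1 = 5.
  S[A,A] = ((-2.5)·(-2.5) + (2.5)·(2.5) + (1.5)·(1.5) + (2.5)·(2.5) + (-2.5)·(-2.5) + (-1.5)·(-1.5)) / 5 = 29.5/5 = 5.9
  S[A,B] = ((-2.5)·(-2) + (2.5)·(-2) + (1.5)·(3) + (2.5)·(0) + (-2.5)·(-1) + (-1.5)·(2)) / 5 = 4/5 = 0.8
  S[B,B] = ((-2)·(-2) + (-2)·(-2) + (3)·(3) + (0)·(0) + (-1)·(-1) + (2)·(2)) / 5 = 22/5 = 4.4

S is symmetric (S[j,i] = S[i,j]). Assembling:

S = [[5.9, 0.8],
 [0.8, 4.4]]


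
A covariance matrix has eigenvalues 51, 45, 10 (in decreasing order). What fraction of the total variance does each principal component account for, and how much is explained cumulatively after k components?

Step 1 — total variance = trace(Sigma) = Σ λ_i = 51 + 45 + 10 = 106.

Step 2 — fraction explained by component i = λ_i / Σ λ:
  PC1: 51/106 = 0.4811
  PC2: 45/106 = 0.4245
  PC3: 10/106 = 0.0943

Step 3 — cumulative fraction after k components = (λ_1 + ... + λ_k) / Σ λ:
  k = 1: 51/106 = 0.4811
  k = 2: (51 + 45)/106 = 96/106 = 0.9057
  k = 3: (51 + 45 + 10)/106 = 106/106 = 1

Summary (fraction, with percent):

explained: PC1 0.4811 (48.11%), PC2 0.4245 (42.45%), PC3 0.0943 (9.43%);  cumulative: 0.4811, 0.9057, 1


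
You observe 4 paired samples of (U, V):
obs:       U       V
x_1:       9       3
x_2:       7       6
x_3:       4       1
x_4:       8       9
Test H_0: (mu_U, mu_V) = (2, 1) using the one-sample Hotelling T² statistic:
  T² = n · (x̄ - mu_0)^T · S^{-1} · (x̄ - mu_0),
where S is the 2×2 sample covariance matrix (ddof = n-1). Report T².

Step 1 — sample mean vector:
  mean(U) = (9 + 7 + 4 + 8) / 4 = 28/4 = 7
  mean(V) = (3 + 6 + 1 + 9) / 4 = 19/4 = 4.75
  x̄ = (7, 4.75),  deviation x̄ - mu_0 = (7, 4.75) - (2, 1) = (5, 3.75).

Step 2 — sample covariance matrix, S[i,j] = (1/(n-1)) · Σ_k (x_{k,i} - mean_i) · (x_{k,j} - mean_j), divisor n-1 = 3:
  S[U,U] = ((2)·(2) + (0)·(0) + (-3)·(-3) + (1)·(1)) / 3 = 14/3 = 4.6667
  S[U,V] = ((2)·(-1.75) + (0)·(1.25) + (-3)·(-3.75) + (1)·(4.25)) / 3 = 12/3 = 4
  S[V,V] = ((-1.75)·(-1.75) + (1.25)·(1.25) + (-3.75)·(-3.75) + (4.25)·(4.25)) / 3 = 36.75/3 = 12.25
  S = [[4.6667, 4],
 [4, 12.25]].

Step 3 — invert S. det(S) = 4.6667·12.25 - (4)² = 41.1667.
  S^{-1} = (1/det) · [[d, -b], [-b, a]] = [[0.2976, -0.0972],
 [-0.0972, 0.1134]].

Step 4 — quadratic form (x̄ - mu_0)^T · S^{-1} · (x̄ - mu_0):
  S^{-1} · (x̄ - mu_0) = (1.1235, -0.0607),
  (x̄ - mu_0)^T · [...] = (5)·(1.1235) + (3.75)·(-0.0607) = 5.3897.

Step 5 — scale by n: T² = 4 · 5.3897 = 21.5587.

T² ≈ 21.5587
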